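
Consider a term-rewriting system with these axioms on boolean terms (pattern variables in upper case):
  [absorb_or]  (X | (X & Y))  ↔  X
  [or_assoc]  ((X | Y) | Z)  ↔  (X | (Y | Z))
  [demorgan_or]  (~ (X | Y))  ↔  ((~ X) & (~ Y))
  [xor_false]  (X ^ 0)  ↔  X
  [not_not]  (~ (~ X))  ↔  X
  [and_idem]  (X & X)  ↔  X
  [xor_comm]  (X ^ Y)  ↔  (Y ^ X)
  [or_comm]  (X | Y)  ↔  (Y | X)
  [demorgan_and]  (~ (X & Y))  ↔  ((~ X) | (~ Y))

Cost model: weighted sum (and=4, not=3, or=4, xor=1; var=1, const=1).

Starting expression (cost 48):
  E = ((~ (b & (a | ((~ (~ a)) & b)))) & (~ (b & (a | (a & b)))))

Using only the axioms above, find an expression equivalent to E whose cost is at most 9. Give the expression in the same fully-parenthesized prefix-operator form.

(~ (b & a))   [cost 9]

step 1: not_not (→) rewrites (~ (~ a)) into a, now ((~ (b & (a | (a & b)))) & (~ (b & (a | (a & b)))))
step 2: and_idem (→) rewrites ((~ (b & (a | (a & b)))) & (~ (b & (a | (a & b))))) into (~ (b & (a | (a & b))))
step 3: absorb_or (→) rewrites (a | (a & b)) into a, reaching cost 9 (bound 9)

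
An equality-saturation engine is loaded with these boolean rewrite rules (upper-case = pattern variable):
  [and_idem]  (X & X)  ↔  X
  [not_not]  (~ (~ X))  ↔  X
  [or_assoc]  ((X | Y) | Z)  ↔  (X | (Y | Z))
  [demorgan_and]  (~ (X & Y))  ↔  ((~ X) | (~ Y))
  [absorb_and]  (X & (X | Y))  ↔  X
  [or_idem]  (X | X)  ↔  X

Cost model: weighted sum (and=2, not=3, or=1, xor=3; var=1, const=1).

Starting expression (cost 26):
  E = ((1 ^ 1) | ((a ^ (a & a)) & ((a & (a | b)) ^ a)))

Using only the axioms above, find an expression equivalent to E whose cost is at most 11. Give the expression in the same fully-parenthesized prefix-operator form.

((1 ^ 1) | (a ^ a))   [cost 11]

(1) (a & a)  =[and_idem →]=  a    ⊢ ((1 ^ 1) | ((a ^ a) & ((a & (a | b)) ^ a)))
(2) (a & (a | b))  =[absorb_and →]=  a    ⊢ ((1 ^ 1) | ((a ^ a) & (a ^ a)))
(3) ((a ^ a) & (a ^ a))  =[and_idem →]=  (a ^ a)    ⊢ cost 11, within 11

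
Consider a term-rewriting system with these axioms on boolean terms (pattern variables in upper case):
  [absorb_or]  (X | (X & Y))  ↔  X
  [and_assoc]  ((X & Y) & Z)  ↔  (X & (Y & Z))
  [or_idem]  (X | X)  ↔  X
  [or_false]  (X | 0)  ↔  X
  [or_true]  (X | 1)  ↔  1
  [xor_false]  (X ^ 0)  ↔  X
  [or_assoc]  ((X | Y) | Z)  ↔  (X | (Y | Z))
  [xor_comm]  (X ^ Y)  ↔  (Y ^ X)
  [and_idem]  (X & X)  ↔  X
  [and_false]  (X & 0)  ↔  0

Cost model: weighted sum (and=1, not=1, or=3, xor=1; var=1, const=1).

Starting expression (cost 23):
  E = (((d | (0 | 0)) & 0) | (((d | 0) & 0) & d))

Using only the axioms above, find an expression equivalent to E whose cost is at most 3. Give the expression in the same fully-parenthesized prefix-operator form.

(1) (0 | 0)  =[or_idem →]=  0    ⊢ (((d | 0) & 0) | (((d | 0) & 0) & d))
(2) (((d | 0) & 0) | (((d | 0) & 0) & d))  =[absorb_or →]=  ((d | 0) & 0)
(3) (d | 0)  =[or_false →]=  d    ⊢ cost 3, within 3

(d & 0)   [cost 3]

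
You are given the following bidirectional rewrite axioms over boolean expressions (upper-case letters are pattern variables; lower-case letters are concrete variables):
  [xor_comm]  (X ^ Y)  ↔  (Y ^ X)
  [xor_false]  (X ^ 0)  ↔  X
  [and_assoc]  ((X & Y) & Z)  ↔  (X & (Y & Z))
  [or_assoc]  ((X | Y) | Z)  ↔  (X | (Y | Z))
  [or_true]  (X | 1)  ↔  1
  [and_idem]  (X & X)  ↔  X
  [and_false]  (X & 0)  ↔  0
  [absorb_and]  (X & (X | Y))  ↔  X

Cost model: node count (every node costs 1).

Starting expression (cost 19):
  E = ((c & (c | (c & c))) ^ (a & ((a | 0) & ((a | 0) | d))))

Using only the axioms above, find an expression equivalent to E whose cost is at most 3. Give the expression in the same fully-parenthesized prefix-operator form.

(1) ((a | 0) & ((a | 0) | d))  =[absorb_and →]=  (a | 0)    ⊢ ((c & (c | (c & c))) ^ (a & (a | 0)))
(2) (a & (a | 0))  =[absorb_and →]=  a    ⊢ ((c & (c | (c & c))) ^ a)
(3) (c & c)  =[and_idem →]=  c    ⊢ ((c & (c | c)) ^ a)
(4) (c & (c | c))  =[absorb_and →]=  c    ⊢ cost 3, within 3

(c ^ a)   [cost 3]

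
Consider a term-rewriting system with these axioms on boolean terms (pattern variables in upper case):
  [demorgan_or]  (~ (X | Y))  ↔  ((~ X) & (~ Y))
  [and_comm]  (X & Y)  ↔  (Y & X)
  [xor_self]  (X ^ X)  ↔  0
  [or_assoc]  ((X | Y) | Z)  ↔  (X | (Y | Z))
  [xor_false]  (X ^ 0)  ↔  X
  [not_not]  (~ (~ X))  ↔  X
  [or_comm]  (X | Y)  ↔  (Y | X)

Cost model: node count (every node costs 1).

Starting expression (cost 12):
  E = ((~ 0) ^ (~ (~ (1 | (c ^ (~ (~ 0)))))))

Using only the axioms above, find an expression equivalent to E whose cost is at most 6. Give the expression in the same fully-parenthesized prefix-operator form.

((~ 0) ^ (1 | c))   [cost 6]

1. [not_not →] (~ (~ 0))  →  0;  E = ((~ 0) ^ (~ (~ (1 | (c ^ 0)))))
2. [not_not →] (~ (~ (1 | (c ^ 0))))  →  (1 | (c ^ 0));  E = ((~ 0) ^ (1 | (c ^ 0)))
3. [xor_false →] (c ^ 0)  →  c;  cost 6 ≤ 6, done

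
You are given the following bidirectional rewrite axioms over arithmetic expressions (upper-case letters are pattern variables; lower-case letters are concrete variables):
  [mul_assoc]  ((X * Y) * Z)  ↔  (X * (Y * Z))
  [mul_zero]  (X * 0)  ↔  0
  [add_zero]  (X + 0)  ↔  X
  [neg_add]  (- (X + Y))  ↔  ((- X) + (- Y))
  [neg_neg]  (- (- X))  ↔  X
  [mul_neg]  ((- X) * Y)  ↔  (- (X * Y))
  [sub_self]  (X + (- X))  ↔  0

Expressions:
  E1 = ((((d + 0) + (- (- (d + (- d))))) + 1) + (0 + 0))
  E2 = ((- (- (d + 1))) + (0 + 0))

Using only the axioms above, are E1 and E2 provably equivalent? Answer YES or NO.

YES

step 1: neg_neg (→) rewrites (- (- (d + (- d)))) into (d + (- d)), now ((((d + 0) + (d + (- d))) + 1) + (0 + 0))
step 2: sub_self (→) rewrites (d + (- d)) into 0, now ((((d + 0) + 0) + 1) + (0 + 0))
step 3: add_zero (→) rewrites (0 + 0) into 0, now ((((d + 0) + 0) + 1) + 0)
step 4: add_zero (→) rewrites ((((d + 0) + 0) + 1) + 0) into (((d + 0) + 0) + 1)
step 5: add_zero (→) rewrites ((d + 0) + 0) into (d + 0), now ((d + 0) + 1)
step 6: add_zero (→) rewrites (d + 0) into d, now (d + 1)
step 7: add_zero (←) rewrites (d + 1) into ((d + 1) + 0)
step 8: neg_neg (←) rewrites (d + 1) into (- (- (d + 1))), now ((- (- (d + 1))) + 0)
step 9: add_zero (←) rewrites 0 into (0 + 0), which is E2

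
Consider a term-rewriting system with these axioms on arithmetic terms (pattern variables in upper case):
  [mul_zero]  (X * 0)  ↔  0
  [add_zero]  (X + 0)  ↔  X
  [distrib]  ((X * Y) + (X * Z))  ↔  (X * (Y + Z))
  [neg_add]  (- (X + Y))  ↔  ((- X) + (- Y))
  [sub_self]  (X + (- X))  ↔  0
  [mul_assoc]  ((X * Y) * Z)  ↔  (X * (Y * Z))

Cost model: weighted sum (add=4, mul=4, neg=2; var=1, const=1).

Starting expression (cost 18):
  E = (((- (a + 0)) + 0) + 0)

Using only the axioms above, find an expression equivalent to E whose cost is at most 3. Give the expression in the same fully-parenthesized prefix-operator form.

(- a)   [cost 3]

(1) (((- (a + 0)) + 0) + 0)  =[add_zero →]=  ((- (a + 0)) + 0)
(2) (a + 0)  =[add_zero →]=  a    ⊢ ((- a) + 0)
(3) ((- a) + 0)  =[add_zero →]=  (- a)    ⊢ cost 3, within 3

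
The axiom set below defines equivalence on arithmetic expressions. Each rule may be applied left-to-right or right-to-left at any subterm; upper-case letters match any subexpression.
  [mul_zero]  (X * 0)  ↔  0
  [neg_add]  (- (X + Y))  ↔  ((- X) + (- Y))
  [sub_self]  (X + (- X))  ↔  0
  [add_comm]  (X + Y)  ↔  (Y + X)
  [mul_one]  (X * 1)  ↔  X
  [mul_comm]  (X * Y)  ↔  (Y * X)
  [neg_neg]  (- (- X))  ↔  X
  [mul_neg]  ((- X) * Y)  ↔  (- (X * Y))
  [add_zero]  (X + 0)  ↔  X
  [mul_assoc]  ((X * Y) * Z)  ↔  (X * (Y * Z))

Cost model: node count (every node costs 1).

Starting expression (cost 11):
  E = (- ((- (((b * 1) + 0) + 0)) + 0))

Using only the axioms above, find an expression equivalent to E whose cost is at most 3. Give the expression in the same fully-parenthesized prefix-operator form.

step 1: mul_one (→) rewrites (b * 1) into b, now (- ((- ((b + 0) + 0)) + 0))
step 2: add_zero (→) rewrites (b + 0) into b, now (- ((- (b + 0)) + 0))
step 3: add_zero (→) rewrites ((- (b + 0)) + 0) into (- (b + 0)), now (- (- (b + 0)))
step 4: neg_neg (→) rewrites (- (- (b + 0))) into (b + 0), reaching cost 3 (bound 3)

(b + 0)   [cost 3]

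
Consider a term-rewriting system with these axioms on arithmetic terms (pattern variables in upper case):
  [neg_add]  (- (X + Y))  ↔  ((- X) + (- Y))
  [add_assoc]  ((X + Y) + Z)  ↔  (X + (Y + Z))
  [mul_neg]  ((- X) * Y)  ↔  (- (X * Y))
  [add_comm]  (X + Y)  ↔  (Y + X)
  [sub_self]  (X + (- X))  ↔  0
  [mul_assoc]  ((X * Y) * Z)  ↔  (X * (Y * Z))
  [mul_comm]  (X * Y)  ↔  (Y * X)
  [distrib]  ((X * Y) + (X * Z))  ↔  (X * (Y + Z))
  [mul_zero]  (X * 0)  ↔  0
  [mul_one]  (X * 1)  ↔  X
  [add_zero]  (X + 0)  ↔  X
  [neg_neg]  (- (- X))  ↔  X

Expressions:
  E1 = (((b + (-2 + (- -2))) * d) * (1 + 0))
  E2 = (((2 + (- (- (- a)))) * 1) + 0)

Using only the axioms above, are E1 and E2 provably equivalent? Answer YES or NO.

The axioms are sound identities: if E1 ↔* E2 then E1 and E2 evaluate identically under any assignment.
Under a=0, b=0, d=0: E1 evaluates to 0, E2 to 2. Distinct ⇒ no rewrite sequence connects them.

NO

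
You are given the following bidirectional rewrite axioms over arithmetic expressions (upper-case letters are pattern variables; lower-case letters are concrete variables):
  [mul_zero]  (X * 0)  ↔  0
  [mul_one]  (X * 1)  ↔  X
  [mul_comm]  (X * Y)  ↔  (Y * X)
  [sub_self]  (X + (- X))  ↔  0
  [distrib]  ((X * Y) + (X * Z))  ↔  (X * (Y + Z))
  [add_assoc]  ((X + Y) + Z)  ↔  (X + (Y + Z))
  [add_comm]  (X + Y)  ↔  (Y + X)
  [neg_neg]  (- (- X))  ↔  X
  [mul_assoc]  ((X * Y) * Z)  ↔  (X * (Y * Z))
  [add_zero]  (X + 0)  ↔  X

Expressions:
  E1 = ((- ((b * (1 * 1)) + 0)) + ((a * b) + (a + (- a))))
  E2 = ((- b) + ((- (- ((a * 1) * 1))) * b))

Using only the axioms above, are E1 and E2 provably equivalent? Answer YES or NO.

(1) (1 * 1)  =[mul_one →]=  1    ⊢ ((- ((b * 1) + 0)) + ((a * b) + (a + (- a))))
(2) (a + (- a))  =[sub_self →]=  0    ⊢ ((- ((b * 1) + 0)) + ((a * b) + 0))
(3) (b * 1)  =[mul_one →]=  b    ⊢ ((- (b + 0)) + ((a * b) + 0))
(4) (b + 0)  =[add_zero →]=  b    ⊢ ((- b) + ((a * b) + 0))
(5) ((a * b) + 0)  =[add_zero →]=  (a * b)    ⊢ ((- b) + (a * b))
(6) a  =[neg_neg ←]=  (- (- a))    ⊢ ((- b) + ((- (- a)) * b))
(7) a  =[mul_one ←]=  (a * 1)    ⊢ ((- b) + ((- (- (a * 1))) * b))
(8) (a * 1)  =[mul_one ←]=  ((a * 1) * 1)    ⊢ E2

YES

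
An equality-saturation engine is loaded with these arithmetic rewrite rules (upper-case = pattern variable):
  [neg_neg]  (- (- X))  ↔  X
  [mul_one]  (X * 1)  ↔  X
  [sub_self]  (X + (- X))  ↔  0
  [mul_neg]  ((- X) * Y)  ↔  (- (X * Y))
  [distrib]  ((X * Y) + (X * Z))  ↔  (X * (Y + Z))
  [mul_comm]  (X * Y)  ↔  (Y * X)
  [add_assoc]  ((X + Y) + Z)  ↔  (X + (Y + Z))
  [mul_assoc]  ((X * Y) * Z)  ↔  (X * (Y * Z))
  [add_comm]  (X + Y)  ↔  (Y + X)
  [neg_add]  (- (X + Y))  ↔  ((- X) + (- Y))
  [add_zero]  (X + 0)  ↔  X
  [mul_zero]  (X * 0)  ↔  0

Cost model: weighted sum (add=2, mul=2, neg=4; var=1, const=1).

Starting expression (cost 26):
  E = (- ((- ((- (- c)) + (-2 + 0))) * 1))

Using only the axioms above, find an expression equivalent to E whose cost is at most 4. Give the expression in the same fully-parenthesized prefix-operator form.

(1) ((- ((- (- c)) + (-2 + 0))) * 1)  =[mul_one →]=  (- ((- (- c)) + (-2 + 0)))    ⊢ (- (- ((- (- c)) + (-2 + 0))))
(2) (- (- c))  =[neg_neg →]=  c    ⊢ (- (- (c + (-2 + 0))))
(3) (- (- (c + (-2 + 0))))  =[neg_neg →]=  (c + (-2 + 0))
(4) (c + (-2 + 0))  =[add_comm →]=  ((-2 + 0) + c)
(5) (-2 + 0)  =[add_zero →]=  -2    ⊢ cost 4, within 4

(-2 + c)   [cost 4]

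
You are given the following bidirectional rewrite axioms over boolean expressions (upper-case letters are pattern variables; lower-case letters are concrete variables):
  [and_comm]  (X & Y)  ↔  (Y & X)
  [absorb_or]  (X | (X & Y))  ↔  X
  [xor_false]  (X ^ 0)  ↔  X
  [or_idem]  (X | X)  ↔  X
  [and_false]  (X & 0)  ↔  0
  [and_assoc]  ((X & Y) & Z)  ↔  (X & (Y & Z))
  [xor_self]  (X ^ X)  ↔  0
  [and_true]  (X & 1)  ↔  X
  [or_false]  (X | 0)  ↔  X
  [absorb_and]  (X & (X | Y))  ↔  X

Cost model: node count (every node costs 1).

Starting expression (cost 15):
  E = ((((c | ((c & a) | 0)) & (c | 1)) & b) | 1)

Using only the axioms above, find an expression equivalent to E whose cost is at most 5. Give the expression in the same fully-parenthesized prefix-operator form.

1. [or_false →] ((c & a) | 0)  →  (c & a);  E = ((((c | (c & a)) & (c | 1)) & b) | 1)
2. [absorb_or →] (c | (c & a))  →  c;  E = (((c & (c | 1)) & b) | 1)
3. [absorb_and →] (c & (c | 1))  →  c;  cost 5 ≤ 5, done

((c & b) | 1)   [cost 5]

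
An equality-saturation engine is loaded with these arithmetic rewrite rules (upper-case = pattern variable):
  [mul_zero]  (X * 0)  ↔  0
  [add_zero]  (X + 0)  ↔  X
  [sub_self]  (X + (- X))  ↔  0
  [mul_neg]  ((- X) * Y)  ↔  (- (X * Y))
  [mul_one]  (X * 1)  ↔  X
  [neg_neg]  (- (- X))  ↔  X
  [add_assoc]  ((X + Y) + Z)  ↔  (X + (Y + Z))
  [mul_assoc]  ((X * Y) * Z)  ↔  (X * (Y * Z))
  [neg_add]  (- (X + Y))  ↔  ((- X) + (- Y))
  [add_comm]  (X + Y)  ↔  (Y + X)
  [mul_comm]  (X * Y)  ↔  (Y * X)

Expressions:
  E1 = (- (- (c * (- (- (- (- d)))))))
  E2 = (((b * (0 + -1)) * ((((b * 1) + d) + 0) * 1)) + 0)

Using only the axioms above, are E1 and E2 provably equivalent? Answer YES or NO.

The axioms are sound identities: if E1 ↔* E2 then E1 and E2 evaluate identically under any assignment.
Under b=0, c=1, d=1: E1 evaluates to 1, E2 to 0. Distinct ⇒ no rewrite sequence connects them.

NO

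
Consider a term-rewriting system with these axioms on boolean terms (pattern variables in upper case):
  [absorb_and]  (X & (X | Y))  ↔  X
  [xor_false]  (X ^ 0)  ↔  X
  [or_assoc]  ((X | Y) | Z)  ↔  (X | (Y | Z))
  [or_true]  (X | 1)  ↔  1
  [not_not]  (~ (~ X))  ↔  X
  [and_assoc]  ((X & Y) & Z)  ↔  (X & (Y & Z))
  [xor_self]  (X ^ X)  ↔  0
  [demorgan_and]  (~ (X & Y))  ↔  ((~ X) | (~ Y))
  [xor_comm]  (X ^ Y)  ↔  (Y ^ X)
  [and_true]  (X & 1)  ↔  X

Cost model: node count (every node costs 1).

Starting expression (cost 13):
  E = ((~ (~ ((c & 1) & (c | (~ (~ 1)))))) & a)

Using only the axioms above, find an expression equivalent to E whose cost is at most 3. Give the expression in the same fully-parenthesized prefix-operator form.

(c & a)   [cost 3]

step 1: not_not (→) rewrites (~ (~ 1)) into 1, now ((~ (~ ((c & 1) & (c | 1)))) & a)
step 2: and_true (→) rewrites (c & 1) into c, now ((~ (~ (c & (c | 1)))) & a)
step 3: absorb_and (→) rewrites (c & (c | 1)) into c, now ((~ (~ c)) & a)
step 4: not_not (→) rewrites (~ (~ c)) into c, reaching cost 3 (bound 3)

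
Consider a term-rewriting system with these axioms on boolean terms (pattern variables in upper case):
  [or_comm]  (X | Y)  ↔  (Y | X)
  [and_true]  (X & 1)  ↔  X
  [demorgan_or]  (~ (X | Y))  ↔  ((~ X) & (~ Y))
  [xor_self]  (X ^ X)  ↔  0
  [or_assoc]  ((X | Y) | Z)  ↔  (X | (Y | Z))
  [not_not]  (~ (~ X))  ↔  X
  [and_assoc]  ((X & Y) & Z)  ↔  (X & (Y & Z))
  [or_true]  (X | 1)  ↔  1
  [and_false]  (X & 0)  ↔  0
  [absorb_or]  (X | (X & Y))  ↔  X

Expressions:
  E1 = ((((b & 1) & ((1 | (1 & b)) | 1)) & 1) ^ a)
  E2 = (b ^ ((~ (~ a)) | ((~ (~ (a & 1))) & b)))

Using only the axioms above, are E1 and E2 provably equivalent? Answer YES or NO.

YES

(1) (1 | (1 & b))  =[absorb_or →]=  1    ⊢ ((((b & 1) & (1 | 1)) & 1) ^ a)
(2) (1 | 1)  =[or_true →]=  1    ⊢ ((((b & 1) & 1) & 1) ^ a)
(3) ((b & 1) & 1)  =[and_true →]=  (b & 1)    ⊢ (((b & 1) & 1) ^ a)
(4) (b & 1)  =[and_true →]=  b    ⊢ ((b & 1) ^ a)
(5) (b & 1)  =[and_true →]=  b    ⊢ (b ^ a)
(6) a  =[not_not ←]=  (~ (~ a))    ⊢ (b ^ (~ (~ a)))
(7) (~ (~ a))  =[absorb_or ←]=  ((~ (~ a)) | ((~ (~ a)) & b))    ⊢ (b ^ ((~ (~ a)) | ((~ (~ a)) & b)))
(8) a  =[and_true ←]=  (a & 1)    ⊢ E2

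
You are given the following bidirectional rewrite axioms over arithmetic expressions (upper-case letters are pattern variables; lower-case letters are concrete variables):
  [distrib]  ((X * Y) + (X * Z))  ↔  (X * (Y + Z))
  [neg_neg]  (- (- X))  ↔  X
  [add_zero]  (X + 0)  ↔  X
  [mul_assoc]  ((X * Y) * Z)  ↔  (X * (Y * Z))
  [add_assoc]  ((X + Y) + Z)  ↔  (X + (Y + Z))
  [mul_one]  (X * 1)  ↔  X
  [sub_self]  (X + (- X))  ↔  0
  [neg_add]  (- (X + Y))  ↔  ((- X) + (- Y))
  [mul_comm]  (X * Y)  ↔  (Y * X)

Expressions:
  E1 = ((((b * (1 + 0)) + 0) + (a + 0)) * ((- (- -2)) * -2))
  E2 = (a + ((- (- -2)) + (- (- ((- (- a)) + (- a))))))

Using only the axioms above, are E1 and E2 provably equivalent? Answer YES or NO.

NO

Every axiom is a valid identity, so a rewrite proof would force E1 and E2 to agree under every assignment.
At a=0, b=0: E1 = 0 but E2 = -2; they differ, so no derivation exists.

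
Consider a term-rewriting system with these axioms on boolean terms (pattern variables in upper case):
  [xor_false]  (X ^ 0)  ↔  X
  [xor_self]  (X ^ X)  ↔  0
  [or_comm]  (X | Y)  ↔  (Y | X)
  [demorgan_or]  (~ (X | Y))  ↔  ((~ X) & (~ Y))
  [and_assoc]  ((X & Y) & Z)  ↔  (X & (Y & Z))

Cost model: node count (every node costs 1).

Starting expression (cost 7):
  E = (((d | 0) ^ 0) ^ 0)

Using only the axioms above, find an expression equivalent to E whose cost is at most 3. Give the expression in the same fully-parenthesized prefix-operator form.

(0 | d)   [cost 3]

step 1: xor_false (→) rewrites (((d | 0) ^ 0) ^ 0) into ((d | 0) ^ 0)
step 2: or_comm (→) rewrites (d | 0) into (0 | d), now ((0 | d) ^ 0)
step 3: xor_false (→) rewrites ((0 | d) ^ 0) into (0 | d), reaching cost 3 (bound 3)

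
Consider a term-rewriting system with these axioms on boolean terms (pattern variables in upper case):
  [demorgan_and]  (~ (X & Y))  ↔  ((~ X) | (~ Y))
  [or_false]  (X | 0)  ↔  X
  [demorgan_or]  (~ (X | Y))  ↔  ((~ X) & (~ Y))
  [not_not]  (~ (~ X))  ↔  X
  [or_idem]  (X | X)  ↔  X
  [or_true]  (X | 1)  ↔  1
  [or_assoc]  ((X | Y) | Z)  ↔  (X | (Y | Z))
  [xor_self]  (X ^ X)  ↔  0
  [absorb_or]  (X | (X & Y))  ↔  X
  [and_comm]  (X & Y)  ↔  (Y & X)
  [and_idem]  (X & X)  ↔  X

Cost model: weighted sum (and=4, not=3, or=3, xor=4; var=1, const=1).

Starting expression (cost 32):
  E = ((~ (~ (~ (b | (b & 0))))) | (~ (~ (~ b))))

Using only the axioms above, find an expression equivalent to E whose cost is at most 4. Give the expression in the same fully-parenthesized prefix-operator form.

(1) (b | (b & 0))  =[absorb_or →]=  b    ⊢ ((~ (~ (~ b))) | (~ (~ (~ b))))
(2) ((~ (~ (~ b))) | (~ (~ (~ b))))  =[or_idem →]=  (~ (~ (~ b)))
(3) (~ (~ b))  =[not_not →]=  b    ⊢ cost 4, within 4

(~ b)   [cost 4]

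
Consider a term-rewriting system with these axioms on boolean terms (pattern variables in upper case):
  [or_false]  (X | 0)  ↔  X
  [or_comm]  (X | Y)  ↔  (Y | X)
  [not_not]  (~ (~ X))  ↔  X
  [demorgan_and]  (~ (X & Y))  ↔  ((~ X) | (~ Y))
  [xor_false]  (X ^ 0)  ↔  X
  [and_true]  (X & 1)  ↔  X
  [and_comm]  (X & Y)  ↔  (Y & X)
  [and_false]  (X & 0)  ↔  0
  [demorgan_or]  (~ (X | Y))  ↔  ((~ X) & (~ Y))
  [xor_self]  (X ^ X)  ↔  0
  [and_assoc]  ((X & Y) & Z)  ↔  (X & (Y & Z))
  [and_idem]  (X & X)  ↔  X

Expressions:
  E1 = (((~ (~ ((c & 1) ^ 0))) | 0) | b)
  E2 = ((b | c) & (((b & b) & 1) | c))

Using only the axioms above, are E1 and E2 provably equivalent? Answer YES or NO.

step 1: not_not (→) rewrites (~ (~ ((c & 1) ^ 0))) into ((c & 1) ^ 0), now ((((c & 1) ^ 0) | 0) | b)
step 2: or_comm (→) rewrites ((((c & 1) ^ 0) | 0) | b) into (b | (((c & 1) ^ 0) | 0))
step 3: and_true (→) rewrites (c & 1) into c, now (b | ((c ^ 0) | 0))
step 4: or_false (→) rewrites ((c ^ 0) | 0) into (c ^ 0), now (b | (c ^ 0))
step 5: xor_false (→) rewrites (c ^ 0) into c, now (b | c)
step 6: and_idem (←) rewrites (b | c) into ((b | c) & (b | c))
step 7: and_idem (←) rewrites b into (b & b), now ((b | c) & ((b & b) | c))
step 8: and_true (←) rewrites (b & b) into ((b & b) & 1), which is E2

YES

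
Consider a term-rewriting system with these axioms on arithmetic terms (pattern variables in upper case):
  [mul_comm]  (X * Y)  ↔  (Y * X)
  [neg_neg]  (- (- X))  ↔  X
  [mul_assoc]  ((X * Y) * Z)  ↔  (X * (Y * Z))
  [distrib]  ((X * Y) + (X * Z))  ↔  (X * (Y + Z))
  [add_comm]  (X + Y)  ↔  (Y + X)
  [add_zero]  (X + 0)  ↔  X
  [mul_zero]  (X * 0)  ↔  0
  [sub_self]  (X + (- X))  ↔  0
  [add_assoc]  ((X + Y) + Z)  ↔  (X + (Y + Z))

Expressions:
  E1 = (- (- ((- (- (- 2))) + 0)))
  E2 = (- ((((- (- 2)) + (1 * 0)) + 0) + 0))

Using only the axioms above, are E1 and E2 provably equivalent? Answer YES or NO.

YES

step 1: neg_neg (→) rewrites (- (- 2)) into 2, now (- (- ((- 2) + 0)))
step 2: neg_neg (→) rewrites (- (- ((- 2) + 0))) into ((- 2) + 0)
step 3: add_zero (→) rewrites ((- 2) + 0) into (- 2)
step 4: neg_neg (←) rewrites (- 2) into (- (- (- 2)))
step 5: add_zero (←) rewrites (- (- 2)) into ((- (- 2)) + 0), now (- ((- (- 2)) + 0))
step 6: add_zero (←) rewrites ((- (- 2)) + 0) into (((- (- 2)) + 0) + 0), now (- (((- (- 2)) + 0) + 0))
step 7: mul_zero (←) rewrites 0 into (1 * 0), now (- (((- (- 2)) + (1 * 0)) + 0))
step 8: add_zero (←) rewrites (((- (- 2)) + (1 * 0)) + 0) into ((((- (- 2)) + (1 * 0)) + 0) + 0), which is E2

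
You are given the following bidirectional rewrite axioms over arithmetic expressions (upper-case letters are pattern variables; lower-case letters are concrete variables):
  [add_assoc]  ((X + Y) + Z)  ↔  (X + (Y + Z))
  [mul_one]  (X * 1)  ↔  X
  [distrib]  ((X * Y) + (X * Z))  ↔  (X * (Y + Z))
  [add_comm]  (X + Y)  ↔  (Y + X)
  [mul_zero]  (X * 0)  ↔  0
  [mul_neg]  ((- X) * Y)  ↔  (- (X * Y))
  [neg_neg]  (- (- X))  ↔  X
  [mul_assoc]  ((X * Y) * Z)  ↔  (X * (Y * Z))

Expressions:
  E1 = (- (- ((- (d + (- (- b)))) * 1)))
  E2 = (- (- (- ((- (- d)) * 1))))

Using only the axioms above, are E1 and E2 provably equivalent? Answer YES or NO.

The axioms are sound identities: if E1 ↔* E2 then E1 and E2 evaluate identically under any assignment.
Under b=1, d=0: E1 evaluates to -1, E2 to 0. Distinct ⇒ no rewrite sequence connects them.

NO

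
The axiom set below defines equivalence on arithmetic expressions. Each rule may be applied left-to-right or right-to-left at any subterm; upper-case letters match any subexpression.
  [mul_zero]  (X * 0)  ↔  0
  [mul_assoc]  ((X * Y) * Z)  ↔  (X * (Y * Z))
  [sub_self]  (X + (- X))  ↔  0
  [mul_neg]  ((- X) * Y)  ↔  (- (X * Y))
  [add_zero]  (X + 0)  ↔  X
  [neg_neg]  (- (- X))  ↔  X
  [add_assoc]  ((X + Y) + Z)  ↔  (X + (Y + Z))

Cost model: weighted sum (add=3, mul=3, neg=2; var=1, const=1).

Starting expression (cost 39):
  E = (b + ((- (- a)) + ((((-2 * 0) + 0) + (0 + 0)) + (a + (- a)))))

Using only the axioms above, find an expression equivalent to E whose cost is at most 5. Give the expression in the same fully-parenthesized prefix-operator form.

1. [add_zero →] ((-2 * 0) + 0)  →  (-2 * 0);  E = (b + ((- (- a)) + (((-2 * 0) + (0 + 0)) + (a + (- a)))))
2. [add_zero →] (0 + 0)  →  0;  E = (b + ((- (- a)) + (((-2 * 0) + 0) + (a + (- a)))))
3. [sub_self →] (a + (- a))  →  0;  E = (b + ((- (- a)) + (((-2 * 0) + 0) + 0)))
4. [mul_zero →] (-2 * 0)  →  0;  E = (b + ((- (- a)) + ((0 + 0) + 0)))
5. [neg_neg →] (- (- a))  →  a;  E = (b + (a + ((0 + 0) + 0)))
6. [add_zero →] ((0 + 0) + 0)  →  (0 + 0);  E = (b + (a + (0 + 0)))
7. [add_zero →] (0 + 0)  →  0;  E = (b + (a + 0))
8. [add_zero →] (a + 0)  →  a;  cost 5 ≤ 5, done

(b + a)   [cost 5]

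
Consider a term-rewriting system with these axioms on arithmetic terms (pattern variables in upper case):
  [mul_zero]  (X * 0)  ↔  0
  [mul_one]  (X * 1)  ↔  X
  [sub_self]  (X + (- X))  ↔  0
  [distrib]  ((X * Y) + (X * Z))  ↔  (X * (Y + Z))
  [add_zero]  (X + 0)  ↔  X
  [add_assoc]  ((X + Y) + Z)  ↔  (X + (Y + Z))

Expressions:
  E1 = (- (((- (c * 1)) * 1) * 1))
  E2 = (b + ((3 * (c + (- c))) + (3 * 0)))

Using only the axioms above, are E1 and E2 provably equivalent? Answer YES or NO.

All listed rules preserve value, hence provable equivalence implies equal values everywhere; look for a separating assignment.
b=0, c=1 gives E1 ↦ 1, E2 ↦ 0; values differ ⇒ not provably equivalent.

NO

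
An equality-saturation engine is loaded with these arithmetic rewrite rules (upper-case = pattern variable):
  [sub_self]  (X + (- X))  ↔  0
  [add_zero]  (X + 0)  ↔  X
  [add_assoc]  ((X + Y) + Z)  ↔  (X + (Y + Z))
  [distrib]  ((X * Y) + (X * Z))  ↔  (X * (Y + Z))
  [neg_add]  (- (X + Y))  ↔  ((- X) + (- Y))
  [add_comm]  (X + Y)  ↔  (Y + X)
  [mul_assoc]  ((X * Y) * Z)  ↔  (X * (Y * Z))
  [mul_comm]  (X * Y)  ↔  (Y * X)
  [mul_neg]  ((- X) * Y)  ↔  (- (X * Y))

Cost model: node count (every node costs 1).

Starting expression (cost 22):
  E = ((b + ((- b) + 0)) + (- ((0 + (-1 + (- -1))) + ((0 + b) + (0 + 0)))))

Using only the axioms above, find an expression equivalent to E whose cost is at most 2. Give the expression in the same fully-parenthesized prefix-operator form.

(- b)   [cost 2]

1. [sub_self →] (-1 + (- -1))  →  0;  E = ((b + ((- b) + 0)) + (- ((0 + 0) + ((0 + b) + (0 + 0)))))
2. [add_comm →] (0 + b)  →  (b + 0);  E = ((b + ((- b) + 0)) + (- ((0 + 0) + ((b + 0) + (0 + 0)))))
3. [add_zero →] (b + 0)  →  b;  E = ((b + ((- b) + 0)) + (- ((0 + 0) + (b + (0 + 0)))))
4. [add_zero →] ((- b) + 0)  →  (- b);  E = ((b + (- b)) + (- ((0 + 0) + (b + (0 + 0)))))
5. [sub_self →] (b + (- b))  →  0;  E = (0 + (- ((0 + 0) + (b + (0 + 0)))))
6. [add_zero →] (0 + 0)  →  0;  E = (0 + (- ((0 + 0) + (b + 0))))
7. [add_comm →] ((0 + 0) + (b + 0))  →  ((b + 0) + (0 + 0));  E = (0 + (- ((b + 0) + (0 + 0))))
8. [add_zero →] (0 + 0)  →  0;  E = (0 + (- ((b + 0) + 0)))
9. [add_zero →] (b + 0)  →  b;  E = (0 + (- (b + 0)))
10. [add_zero →] (b + 0)  →  b;  E = (0 + (- b))
11. [add_comm →] (0 + (- b))  →  ((- b) + 0)
12. [add_zero →] ((- b) + 0)  →  (- b);  cost 2 ≤ 2, done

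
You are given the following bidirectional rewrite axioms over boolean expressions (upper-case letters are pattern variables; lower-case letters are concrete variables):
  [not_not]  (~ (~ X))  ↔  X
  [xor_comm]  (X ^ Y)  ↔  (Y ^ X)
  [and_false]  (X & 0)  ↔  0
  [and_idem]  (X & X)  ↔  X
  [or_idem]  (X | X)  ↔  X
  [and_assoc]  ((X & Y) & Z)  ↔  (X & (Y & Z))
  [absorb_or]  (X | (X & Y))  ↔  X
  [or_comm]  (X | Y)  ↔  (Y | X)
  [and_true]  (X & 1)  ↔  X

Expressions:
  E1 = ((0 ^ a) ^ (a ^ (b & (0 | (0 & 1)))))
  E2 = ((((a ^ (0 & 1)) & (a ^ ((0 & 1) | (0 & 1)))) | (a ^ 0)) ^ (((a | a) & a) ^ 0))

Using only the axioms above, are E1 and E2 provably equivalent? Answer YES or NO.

YES

step 1: xor_comm (→) rewrites (0 ^ a) into (a ^ 0), now ((a ^ 0) ^ (a ^ (b & (0 | (0 & 1)))))
step 2: absorb_or (→) rewrites (0 | (0 & 1)) into 0, now ((a ^ 0) ^ (a ^ (b & 0)))
step 3: and_false (→) rewrites (b & 0) into 0, now ((a ^ 0) ^ (a ^ 0))
step 4: and_idem (←) rewrites a into (a & a), now ((a ^ 0) ^ ((a & a) ^ 0))
step 5: or_idem (←) rewrites a into (a | a), now ((a ^ 0) ^ (((a | a) & a) ^ 0))
step 6: or_idem (←) rewrites (a ^ 0) into ((a ^ 0) | (a ^ 0)), now (((a ^ 0) | (a ^ 0)) ^ (((a | a) & a) ^ 0))
step 7: and_true (←) rewrites 0 into (0 & 1), now (((a ^ (0 & 1)) | (a ^ 0)) ^ (((a | a) & a) ^ 0))
step 8: and_idem (←) rewrites (a ^ (0 & 1)) into ((a ^ (0 & 1)) & (a ^ (0 & 1))), now ((((a ^ (0 & 1)) & (a ^ (0 & 1))) | (a ^ 0)) ^ (((a | a) & a) ^ 0))
step 9: or_idem (←) rewrites (0 & 1) into ((0 & 1) | (0 & 1)), which is E2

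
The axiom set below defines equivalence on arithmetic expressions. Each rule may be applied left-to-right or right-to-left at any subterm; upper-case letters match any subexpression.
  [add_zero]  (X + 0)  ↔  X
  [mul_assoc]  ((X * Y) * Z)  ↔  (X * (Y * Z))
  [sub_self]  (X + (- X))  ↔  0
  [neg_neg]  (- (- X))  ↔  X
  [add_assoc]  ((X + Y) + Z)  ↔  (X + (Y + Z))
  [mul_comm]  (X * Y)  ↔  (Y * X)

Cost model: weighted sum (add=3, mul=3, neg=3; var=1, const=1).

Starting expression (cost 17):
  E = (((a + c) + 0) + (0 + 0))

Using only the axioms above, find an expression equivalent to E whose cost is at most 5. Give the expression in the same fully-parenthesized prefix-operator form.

(1) (0 + 0)  =[add_zero →]=  0    ⊢ (((a + c) + 0) + 0)
(2) (((a + c) + 0) + 0)  =[add_zero →]=  ((a + c) + 0)
(3) ((a + c) + 0)  =[add_zero →]=  (a + c)    ⊢ cost 5, within 5

(a + c)   [cost 5]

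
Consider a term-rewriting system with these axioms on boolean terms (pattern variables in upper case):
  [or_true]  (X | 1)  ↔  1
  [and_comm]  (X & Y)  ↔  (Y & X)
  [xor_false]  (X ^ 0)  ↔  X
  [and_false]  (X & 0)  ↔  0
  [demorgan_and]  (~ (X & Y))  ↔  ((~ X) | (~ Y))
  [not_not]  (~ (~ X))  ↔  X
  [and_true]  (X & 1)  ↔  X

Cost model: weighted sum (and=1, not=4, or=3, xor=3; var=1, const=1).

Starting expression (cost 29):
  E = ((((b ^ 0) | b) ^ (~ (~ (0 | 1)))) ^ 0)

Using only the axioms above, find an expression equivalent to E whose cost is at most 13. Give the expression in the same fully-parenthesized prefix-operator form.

((b | b) ^ (0 | 1))   [cost 13]

1. [xor_false →] ((((b ^ 0) | b) ^ (~ (~ (0 | 1)))) ^ 0)  →  (((b ^ 0) | b) ^ (~ (~ (0 | 1))))
2. [not_not →] (~ (~ (0 | 1)))  →  (0 | 1);  E = (((b ^ 0) | b) ^ (0 | 1))
3. [xor_false →] (b ^ 0)  →  b;  cost 13 ≤ 13, done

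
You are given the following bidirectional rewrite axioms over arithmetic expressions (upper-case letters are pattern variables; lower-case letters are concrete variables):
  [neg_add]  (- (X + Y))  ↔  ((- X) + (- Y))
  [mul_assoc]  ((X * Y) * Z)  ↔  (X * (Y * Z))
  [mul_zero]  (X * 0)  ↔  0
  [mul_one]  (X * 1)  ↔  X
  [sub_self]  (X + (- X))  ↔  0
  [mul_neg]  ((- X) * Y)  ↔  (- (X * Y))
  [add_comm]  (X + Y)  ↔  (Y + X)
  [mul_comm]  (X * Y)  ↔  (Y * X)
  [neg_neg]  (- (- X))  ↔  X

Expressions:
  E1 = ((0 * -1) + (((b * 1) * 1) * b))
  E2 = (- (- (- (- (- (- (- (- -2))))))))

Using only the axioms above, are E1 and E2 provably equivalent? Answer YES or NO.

NO

All listed rules preserve value, hence provable equivalence implies equal values everywhere; look for a separating assignment.
b=0 gives E1 ↦ 0, E2 ↦ -2; values differ ⇒ not provably equivalent.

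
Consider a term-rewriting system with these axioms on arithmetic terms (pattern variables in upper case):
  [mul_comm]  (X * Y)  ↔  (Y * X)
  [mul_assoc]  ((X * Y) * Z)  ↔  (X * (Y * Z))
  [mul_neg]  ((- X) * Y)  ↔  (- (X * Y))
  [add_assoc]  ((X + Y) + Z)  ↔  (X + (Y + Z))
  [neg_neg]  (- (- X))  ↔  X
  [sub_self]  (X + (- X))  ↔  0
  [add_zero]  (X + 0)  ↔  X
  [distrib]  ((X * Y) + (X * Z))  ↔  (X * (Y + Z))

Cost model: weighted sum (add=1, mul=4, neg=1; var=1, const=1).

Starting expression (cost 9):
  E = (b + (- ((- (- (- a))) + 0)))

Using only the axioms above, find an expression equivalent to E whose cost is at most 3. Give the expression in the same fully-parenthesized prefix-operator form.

(b + a)   [cost 3]

step 1: neg_neg (→) rewrites (- (- (- a))) into (- a), now (b + (- ((- a) + 0)))
step 2: add_zero (→) rewrites ((- a) + 0) into (- a), now (b + (- (- a)))
step 3: neg_neg (→) rewrites (- (- a)) into a, reaching cost 3 (bound 3)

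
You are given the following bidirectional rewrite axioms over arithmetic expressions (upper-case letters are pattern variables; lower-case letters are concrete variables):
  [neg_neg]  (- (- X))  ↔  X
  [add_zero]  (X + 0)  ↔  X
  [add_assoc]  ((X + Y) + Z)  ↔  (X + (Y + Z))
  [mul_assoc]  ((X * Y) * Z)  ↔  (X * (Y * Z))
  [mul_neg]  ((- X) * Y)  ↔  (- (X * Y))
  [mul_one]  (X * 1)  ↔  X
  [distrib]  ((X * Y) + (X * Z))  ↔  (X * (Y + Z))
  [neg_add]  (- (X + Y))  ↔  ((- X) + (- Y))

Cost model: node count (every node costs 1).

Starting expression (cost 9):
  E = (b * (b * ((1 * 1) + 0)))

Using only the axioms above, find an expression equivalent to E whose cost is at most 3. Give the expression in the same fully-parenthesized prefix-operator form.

1. [add_zero →] ((1 * 1) + 0)  →  (1 * 1);  E = (b * (b * (1 * 1)))
2. [mul_one →] (1 * 1)  →  1;  E = (b * (b * 1))
3. [mul_one →] (b * 1)  →  b;  cost 3 ≤ 3, done

(b * b)   [cost 3]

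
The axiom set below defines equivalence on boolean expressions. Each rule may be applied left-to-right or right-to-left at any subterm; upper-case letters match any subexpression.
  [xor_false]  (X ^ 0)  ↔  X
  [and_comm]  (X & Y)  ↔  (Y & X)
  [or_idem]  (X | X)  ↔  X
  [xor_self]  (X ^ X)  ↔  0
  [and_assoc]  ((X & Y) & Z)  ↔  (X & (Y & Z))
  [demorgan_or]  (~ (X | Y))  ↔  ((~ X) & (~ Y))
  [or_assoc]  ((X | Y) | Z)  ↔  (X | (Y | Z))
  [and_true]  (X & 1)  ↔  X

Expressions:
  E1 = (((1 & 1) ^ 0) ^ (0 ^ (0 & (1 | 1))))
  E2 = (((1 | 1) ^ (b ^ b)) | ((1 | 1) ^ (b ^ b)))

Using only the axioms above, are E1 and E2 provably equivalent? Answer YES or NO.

(1) (1 | 1)  =[or_idem →]=  1    ⊢ (((1 & 1) ^ 0) ^ (0 ^ (0 & 1)))
(2) (1 & 1)  =[and_true →]=  1    ⊢ ((1 ^ 0) ^ (0 ^ (0 & 1)))
(3) (0 & 1)  =[and_true →]=  0    ⊢ ((1 ^ 0) ^ (0 ^ 0))
(4) (0 ^ 0)  =[xor_false →]=  0    ⊢ ((1 ^ 0) ^ 0)
(5) ((1 ^ 0) ^ 0)  =[xor_false →]=  (1 ^ 0)
(6) 1  =[or_idem ←]=  (1 | 1)    ⊢ ((1 | 1) ^ 0)
(7) 0  =[xor_self ←]=  (b ^ b)    ⊢ ((1 | 1) ^ (b ^ b))
(8) ((1 | 1) ^ (b ^ b))  =[or_idem ←]=  (((1 | 1) ^ (b ^ b)) | ((1 | 1) ^ (b ^ b)))    ⊢ E2

YES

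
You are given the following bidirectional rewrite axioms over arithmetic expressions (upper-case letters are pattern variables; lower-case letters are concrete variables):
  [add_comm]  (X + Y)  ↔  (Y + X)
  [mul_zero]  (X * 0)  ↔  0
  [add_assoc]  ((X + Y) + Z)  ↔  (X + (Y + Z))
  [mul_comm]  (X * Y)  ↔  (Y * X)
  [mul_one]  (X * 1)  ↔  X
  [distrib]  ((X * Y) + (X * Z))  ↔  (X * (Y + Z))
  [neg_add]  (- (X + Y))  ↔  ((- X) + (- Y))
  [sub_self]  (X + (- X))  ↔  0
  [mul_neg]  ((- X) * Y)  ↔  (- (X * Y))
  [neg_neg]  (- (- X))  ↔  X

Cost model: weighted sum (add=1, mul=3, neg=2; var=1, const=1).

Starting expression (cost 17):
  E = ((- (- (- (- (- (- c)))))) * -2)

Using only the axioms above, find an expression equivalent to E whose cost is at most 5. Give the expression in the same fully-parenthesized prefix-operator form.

1. [neg_neg →] (- (- (- (- (- c)))))  →  (- (- (- c)));  E = ((- (- (- (- c)))) * -2)
2. [neg_neg →] (- (- (- c)))  →  (- c);  E = ((- (- c)) * -2)
3. [neg_neg →] (- (- c))  →  c;  cost 5 ≤ 5, done

(c * -2)   [cost 5]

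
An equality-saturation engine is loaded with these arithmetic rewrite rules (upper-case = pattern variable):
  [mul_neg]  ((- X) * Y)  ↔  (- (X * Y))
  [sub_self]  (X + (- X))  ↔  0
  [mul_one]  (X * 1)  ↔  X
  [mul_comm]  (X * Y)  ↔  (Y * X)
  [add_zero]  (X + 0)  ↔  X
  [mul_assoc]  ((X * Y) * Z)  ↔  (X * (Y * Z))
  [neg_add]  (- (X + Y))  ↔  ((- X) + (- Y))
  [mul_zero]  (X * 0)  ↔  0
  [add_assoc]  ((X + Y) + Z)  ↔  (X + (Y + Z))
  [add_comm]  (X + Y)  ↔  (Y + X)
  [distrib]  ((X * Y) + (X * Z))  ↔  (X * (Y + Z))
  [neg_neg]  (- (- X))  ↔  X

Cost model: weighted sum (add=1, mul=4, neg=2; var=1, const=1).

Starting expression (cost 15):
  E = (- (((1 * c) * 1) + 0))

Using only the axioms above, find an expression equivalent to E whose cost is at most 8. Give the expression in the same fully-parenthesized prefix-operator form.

1. [add_zero →] (((1 * c) * 1) + 0)  →  ((1 * c) * 1);  E = (- ((1 * c) * 1))
2. [mul_assoc →] ((1 * c) * 1)  →  (1 * (c * 1));  E = (- (1 * (c * 1)))
3. [mul_one →] (c * 1)  →  c;  cost 8 ≤ 8, done

(- (1 * c))   [cost 8]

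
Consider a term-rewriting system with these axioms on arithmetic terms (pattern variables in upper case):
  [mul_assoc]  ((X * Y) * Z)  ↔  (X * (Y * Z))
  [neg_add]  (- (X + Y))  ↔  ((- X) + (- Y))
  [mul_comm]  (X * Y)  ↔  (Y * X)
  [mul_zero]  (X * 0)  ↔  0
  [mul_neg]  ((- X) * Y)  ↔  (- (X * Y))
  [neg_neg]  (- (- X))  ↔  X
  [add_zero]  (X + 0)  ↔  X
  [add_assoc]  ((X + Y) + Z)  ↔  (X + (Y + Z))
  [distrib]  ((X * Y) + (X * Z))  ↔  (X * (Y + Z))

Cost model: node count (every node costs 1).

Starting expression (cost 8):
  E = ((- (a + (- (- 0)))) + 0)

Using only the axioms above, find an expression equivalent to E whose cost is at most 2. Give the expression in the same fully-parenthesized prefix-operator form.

1. [neg_neg →] (- (- 0))  →  0;  E = ((- (a + 0)) + 0)
2. [add_zero →] (a + 0)  →  a;  E = ((- a) + 0)
3. [add_zero →] ((- a) + 0)  →  (- a);  cost 2 ≤ 2, done

(- a)   [cost 2]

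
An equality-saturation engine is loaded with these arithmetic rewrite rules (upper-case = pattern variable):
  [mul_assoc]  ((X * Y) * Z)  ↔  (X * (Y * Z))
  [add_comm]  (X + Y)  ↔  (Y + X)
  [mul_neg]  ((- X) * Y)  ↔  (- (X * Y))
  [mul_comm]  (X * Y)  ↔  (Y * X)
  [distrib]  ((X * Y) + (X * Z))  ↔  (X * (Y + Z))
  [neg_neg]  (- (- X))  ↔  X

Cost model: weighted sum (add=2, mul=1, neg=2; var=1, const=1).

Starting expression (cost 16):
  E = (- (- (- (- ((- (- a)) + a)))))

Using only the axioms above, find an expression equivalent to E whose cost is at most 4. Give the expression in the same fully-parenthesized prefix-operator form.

(a + a)   [cost 4]

1. [neg_neg →] (- (- (- ((- (- a)) + a))))  →  (- ((- (- a)) + a));  E = (- (- ((- (- a)) + a)))
2. [neg_neg →] (- (- a))  →  a;  E = (- (- (a + a)))
3. [neg_neg →] (- (- (a + a)))  →  (a + a);  cost 4 ≤ 4, done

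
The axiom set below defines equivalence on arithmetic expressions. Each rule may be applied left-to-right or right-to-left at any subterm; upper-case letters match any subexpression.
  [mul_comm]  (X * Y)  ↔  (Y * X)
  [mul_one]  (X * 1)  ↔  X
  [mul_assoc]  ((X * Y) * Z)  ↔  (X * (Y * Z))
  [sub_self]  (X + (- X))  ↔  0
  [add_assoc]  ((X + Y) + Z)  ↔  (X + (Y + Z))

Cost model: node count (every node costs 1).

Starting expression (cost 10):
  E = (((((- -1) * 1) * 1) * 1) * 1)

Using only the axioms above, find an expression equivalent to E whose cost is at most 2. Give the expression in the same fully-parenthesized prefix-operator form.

(- -1)   [cost 2]

(1) (((- -1) * 1) * 1)  =[mul_one →]=  ((- -1) * 1)    ⊢ ((((- -1) * 1) * 1) * 1)
(2) ((- -1) * 1)  =[mul_one →]=  (- -1)    ⊢ (((- -1) * 1) * 1)
(3) (((- -1) * 1) * 1)  =[mul_one →]=  ((- -1) * 1)
(4) ((- -1) * 1)  =[mul_one →]=  (- -1)    ⊢ cost 2, within 2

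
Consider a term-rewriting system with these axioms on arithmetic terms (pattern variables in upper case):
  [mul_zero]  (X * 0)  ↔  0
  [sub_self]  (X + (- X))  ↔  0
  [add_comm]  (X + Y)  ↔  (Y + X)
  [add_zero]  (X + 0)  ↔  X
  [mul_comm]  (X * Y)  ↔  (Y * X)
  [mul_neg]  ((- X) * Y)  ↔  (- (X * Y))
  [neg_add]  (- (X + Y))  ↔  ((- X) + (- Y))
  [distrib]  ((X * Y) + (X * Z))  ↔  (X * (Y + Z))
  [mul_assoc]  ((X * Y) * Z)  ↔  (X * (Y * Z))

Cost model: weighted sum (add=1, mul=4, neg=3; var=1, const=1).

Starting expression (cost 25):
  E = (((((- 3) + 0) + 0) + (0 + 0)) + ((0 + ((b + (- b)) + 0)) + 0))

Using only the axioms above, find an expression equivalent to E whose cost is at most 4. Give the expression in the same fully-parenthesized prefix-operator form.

(- 3)   [cost 4]

1. [sub_self →] (b + (- b))  →  0;  E = (((((- 3) + 0) + 0) + (0 + 0)) + ((0 + (0 + 0)) + 0))
2. [add_zero →] (0 + 0)  →  0;  E = (((((- 3) + 0) + 0) + 0) + ((0 + (0 + 0)) + 0))
3. [add_zero →] (0 + 0)  →  0;  E = (((((- 3) + 0) + 0) + 0) + ((0 + 0) + 0))
4. [add_zero →] ((((- 3) + 0) + 0) + 0)  →  (((- 3) + 0) + 0);  E = ((((- 3) + 0) + 0) + ((0 + 0) + 0))
5. [add_zero →] (((- 3) + 0) + 0)  →  ((- 3) + 0);  E = (((- 3) + 0) + ((0 + 0) + 0))
6. [add_zero →] ((0 + 0) + 0)  →  (0 + 0);  E = (((- 3) + 0) + (0 + 0))
7. [add_zero →] (0 + 0)  →  0;  E = (((- 3) + 0) + 0)
8. [add_zero →] (((- 3) + 0) + 0)  →  ((- 3) + 0)
9. [add_zero →] ((- 3) + 0)  →  (- 3);  cost 4 ≤ 4, done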